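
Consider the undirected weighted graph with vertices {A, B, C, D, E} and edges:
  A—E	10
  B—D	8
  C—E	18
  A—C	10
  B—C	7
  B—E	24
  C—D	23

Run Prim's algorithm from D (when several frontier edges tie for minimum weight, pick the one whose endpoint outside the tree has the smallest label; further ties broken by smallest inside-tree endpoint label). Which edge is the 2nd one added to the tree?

B-C

Prim's algorithm from D:
Step 1: frontier [B—D 8, C—D 23] → take B—D (8); add B.
Step 2: frontier [B—C 7, B—E 24, C—D 23] → take B—C (7); add C.
Step 3: frontier [B—E 24, A—C 10, C—E 18] → take A—C (10); add A.
Step 4: frontier [A—E 10, B—E 24, C—E 18] → take A—E (10); add E.
The 2nd edge added is B—C.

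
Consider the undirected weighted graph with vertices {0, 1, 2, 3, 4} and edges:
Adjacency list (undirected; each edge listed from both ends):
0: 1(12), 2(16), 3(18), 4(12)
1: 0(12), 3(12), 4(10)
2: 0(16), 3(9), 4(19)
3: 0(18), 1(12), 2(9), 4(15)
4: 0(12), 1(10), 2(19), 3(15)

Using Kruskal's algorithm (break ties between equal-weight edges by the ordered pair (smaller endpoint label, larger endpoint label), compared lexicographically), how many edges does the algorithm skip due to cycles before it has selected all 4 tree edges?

1

Sort edges by weight, then run Kruskal:
2 3 (9): add — endpoints in different components.
1 4 (10): add — endpoints in different components.
0 1 (12): add — endpoints in different components.
0 4 (12): skip — 0 and 4 already connected.
1 3 (12): add — endpoints in different components.
Edges rejected before the tree was complete: 1.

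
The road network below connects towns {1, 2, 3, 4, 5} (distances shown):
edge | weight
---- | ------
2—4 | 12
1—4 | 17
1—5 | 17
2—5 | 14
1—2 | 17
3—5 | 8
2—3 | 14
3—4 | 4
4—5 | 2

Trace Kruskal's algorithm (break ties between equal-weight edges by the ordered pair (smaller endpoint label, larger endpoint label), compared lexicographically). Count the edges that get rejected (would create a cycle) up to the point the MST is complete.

3

Kruskal: consider edges lightest-first.
4—5 (2): add. Components now {1} {2} {3} {4,5}
3—4 (4): add. Components now {1} {2} {3,4,5}
3—5 (8): skip — 3 and 5 already connected.
2—4 (12): add. Components now {1} {2,3,4,5}
2—3 (14): skip — 2 and 3 already connected.
2—5 (14): skip — 2 and 5 already connected.
1—2 (17): add. Components now {1,2,3,4,5}
Edges rejected before the tree was complete: 3.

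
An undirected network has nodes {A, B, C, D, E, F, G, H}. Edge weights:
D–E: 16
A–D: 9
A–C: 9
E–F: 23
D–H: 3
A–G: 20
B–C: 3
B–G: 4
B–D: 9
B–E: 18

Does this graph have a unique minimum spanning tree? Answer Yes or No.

Kruskal's algorithm — process edges by increasing weight (ties by edge label):
B–C (3): add — endpoints in different components.
D–H (3): add — endpoints in different components.
B–G (4): add — endpoints in different components.
A–C (9): add — endpoints in different components.
A–D (9): add — endpoints in different components.
B–D (9): skip — B and D already connected.
D–E (16): add — endpoints in different components.
B–E (18): skip — B and E already connected.
A–G (20): skip — A and G already connected.
E–F (23): add — endpoints in different components.
Non-tree edge B–D has weight 9, equal to the heaviest edge on its tree cycle — swapping gives another MST of the same weight. Not unique.

No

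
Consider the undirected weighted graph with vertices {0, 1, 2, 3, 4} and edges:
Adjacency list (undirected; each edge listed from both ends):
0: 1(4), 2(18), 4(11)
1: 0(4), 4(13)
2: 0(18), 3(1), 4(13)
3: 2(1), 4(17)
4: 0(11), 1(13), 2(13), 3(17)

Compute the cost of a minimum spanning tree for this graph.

Prim, starting at 4.
Step 1: frontier [0 4 11, 1 4 13, 2 4 13, 3 4 17] → take 0 4 (11); add 0.
Step 2: frontier [0 1 4, 0 2 18, 1 4 13, 2 4 13, 3 4 17] → take 0 1 (4); add 1.
Step 3: frontier [0 2 18, 2 4 13, 3 4 17] → take 2 4 (13); add 2.
Step 4: frontier [2 3 1, 3 4 17] → take 2 3 (1); add 3.
MST edges: 0 4, 0 1, 2 4, 2 3; total weight 11+4+13+1 = 29.

29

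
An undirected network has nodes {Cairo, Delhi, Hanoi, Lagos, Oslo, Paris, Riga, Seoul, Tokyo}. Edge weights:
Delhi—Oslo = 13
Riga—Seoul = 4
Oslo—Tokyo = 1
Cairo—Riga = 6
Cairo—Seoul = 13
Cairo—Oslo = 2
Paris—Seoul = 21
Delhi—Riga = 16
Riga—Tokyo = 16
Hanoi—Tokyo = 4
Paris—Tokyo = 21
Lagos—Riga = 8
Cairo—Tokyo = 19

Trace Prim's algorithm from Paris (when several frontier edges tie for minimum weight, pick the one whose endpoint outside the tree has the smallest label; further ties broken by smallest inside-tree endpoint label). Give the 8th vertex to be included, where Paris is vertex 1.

Lagos

Grow the tree from Paris using Prim:
Step 1: cheapest edge leaving the tree is Paris—Seoul (21); add Seoul.
Step 2: cheapest edge leaving the tree is Riga—Seoul (4); add Riga.
Step 3: cheapest edge leaving the tree is Cairo—Riga (6); add Cairo.
Step 4: cheapest edge leaving the tree is Cairo—Oslo (2); add Oslo.
Step 5: cheapest edge leaving the tree is Oslo—Tokyo (1); add Tokyo.
Step 6: cheapest edge leaving the tree is Hanoi—Tokyo (4); add Hanoi.
Step 7: cheapest edge leaving the tree is Lagos—Riga (8); add Lagos.
Step 8: cheapest edge leaving the tree is Delhi—Oslo (13); add Delhi.
Vertex order: Paris, Seoul, Riga, Cairo, Oslo, Tokyo, Hanoi, Lagos, Delhi. The 8th vertex is Lagos.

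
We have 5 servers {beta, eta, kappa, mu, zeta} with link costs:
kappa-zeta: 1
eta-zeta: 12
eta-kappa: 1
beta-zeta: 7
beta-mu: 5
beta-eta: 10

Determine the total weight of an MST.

14

Grow the tree from beta using Prim:
Step 1: cheapest edge leaving the tree is beta-mu (5); add mu.
Step 2: cheapest edge leaving the tree is beta-zeta (7); add zeta.
Step 3: cheapest edge leaving the tree is kappa-zeta (1); add kappa.
Step 4: cheapest edge leaving the tree is eta-kappa (1); add eta.
MST edges: beta-mu, beta-zeta, kappa-zeta, eta-kappa; total weight 5+7+1+1 = 14.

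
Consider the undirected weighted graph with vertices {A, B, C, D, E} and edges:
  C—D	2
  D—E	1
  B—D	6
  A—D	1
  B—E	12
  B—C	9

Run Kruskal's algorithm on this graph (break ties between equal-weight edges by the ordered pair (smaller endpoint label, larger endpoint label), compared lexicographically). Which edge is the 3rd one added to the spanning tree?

Kruskal's algorithm — process edges by increasing weight (ties by edge label):
A—D (1): add. Components now {A,D} {B} {C} {E}
D—E (1): add. Components now {A,D,E} {B} {C}
C—D (2): add. Components now {A,C,D,E} {B}
B—D (6): add. Components now {A,B,C,D,E}
The 3rd edge added is C—D.

C-D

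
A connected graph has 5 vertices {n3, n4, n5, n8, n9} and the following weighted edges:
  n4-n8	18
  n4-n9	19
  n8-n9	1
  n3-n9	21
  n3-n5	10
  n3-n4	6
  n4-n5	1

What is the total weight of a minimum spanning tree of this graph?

Sort edges by weight, then run Kruskal:
n4-n5 (1): add — endpoints in different components.
n8-n9 (1): add — endpoints in different components.
n3-n4 (6): add — endpoints in different components.
n3-n5 (10): skip — n3 and n5 already connected.
n4-n8 (18): add — endpoints in different components.
MST edges: n4-n5, n8-n9, n3-n4, n4-n8; total weight 1+1+6+18 = 26.

26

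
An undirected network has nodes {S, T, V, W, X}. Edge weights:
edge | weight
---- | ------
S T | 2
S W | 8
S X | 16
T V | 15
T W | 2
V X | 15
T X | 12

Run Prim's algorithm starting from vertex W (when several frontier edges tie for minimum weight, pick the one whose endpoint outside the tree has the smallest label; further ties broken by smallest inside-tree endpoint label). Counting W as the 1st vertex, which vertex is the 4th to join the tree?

X

Grow the tree from W using Prim:
Step 1: cheapest edge leaving the tree is T W (2); add T.
Step 2: cheapest edge leaving the tree is S T (2); add S.
Step 3: cheapest edge leaving the tree is T X (12); add X.
Step 4: cheapest edge leaving the tree is T V (15); add V.
Vertex order: W, T, S, X, V. The 4th vertex is X.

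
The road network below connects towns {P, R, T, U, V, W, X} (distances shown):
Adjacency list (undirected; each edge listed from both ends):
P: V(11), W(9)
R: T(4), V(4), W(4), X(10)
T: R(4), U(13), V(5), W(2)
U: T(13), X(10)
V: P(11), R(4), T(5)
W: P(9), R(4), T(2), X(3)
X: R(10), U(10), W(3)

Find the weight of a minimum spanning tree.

Sort edges by weight, then run Kruskal:
T W (2): add. Components now {X} {R} {V} {U} {T,W} {P}
W X (3): add. Components now {T,W,X} {R} {V} {U} {P}
R T (4): add. Components now {R,T,W,X} {V} {U} {P}
R V (4): add. Components now {R,T,V,W,X} {U} {P}
R W (4): skip — R and W already connected.
T V (5): skip — V and T already connected.
P W (9): add. Components now {P,R,T,V,W,X} {U}
R X (10): skip — X and R already connected.
U X (10): add. Components now {P,R,T,U,V,W,X}
MST edges: T W, W X, R T, R V, P W, U X; total weight 2+3+4+4+9+10 = 32.

32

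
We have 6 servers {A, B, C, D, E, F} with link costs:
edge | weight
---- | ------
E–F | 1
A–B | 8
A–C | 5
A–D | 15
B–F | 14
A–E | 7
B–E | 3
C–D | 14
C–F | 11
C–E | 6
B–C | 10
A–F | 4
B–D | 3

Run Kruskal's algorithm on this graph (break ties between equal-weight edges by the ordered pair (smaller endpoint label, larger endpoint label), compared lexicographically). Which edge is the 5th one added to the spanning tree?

Sort edges by weight, then run Kruskal:
E–F (1): add. Components now {A} {B} {C} {D} {E,F}
B–D (3): add. Components now {A} {B,D} {C} {E,F}
B–E (3): add. Components now {A} {B,D,E,F} {C}
A–F (4): add. Components now {A,B,D,E,F} {C}
A–C (5): add. Components now {A,B,C,D,E,F}
The 5th edge added is A–C.

A-C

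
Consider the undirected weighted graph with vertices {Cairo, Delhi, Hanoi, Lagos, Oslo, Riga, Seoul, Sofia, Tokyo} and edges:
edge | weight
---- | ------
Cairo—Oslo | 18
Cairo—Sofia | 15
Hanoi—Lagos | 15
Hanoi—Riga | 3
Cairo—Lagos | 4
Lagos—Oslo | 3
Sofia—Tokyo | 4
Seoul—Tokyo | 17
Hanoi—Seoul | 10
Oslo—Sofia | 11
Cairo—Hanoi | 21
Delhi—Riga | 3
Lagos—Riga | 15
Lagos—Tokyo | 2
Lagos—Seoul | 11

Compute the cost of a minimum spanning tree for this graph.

40

Grow the tree from Delhi using Prim:
Step 1: cheapest edge leaving the tree is Delhi—Riga (3); add Riga.
Step 2: cheapest edge leaving the tree is Hanoi—Riga (3); add Hanoi.
Step 3: cheapest edge leaving the tree is Hanoi—Seoul (10); add Seoul.
Step 4: cheapest edge leaving the tree is Lagos—Seoul (11); add Lagos.
Step 5: cheapest edge leaving the tree is Lagos—Tokyo (2); add Tokyo.
Step 6: cheapest edge leaving the tree is Lagos—Oslo (3); add Oslo.
Step 7: cheapest edge leaving the tree is Cairo—Lagos (4); add Cairo.
Step 8: cheapest edge leaving the tree is Sofia—Tokyo (4); add Sofia.
MST edges: Delhi—Riga, Hanoi—Riga, Hanoi—Seoul, Lagos—Seoul, Lagos—Tokyo, Lagos—Oslo, Cairo—Lagos, Sofia—Tokyo; total weight 3+3+10+11+2+3+4+4 = 40.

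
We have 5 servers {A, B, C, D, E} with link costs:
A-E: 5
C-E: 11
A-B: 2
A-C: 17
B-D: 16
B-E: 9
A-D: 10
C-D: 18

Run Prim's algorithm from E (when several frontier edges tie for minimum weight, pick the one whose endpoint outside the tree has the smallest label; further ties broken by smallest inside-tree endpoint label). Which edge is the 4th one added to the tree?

Prim's algorithm from E:
Step 1: cheapest edge leaving the tree is A-E (5); add A.
Step 2: cheapest edge leaving the tree is A-B (2); add B.
Step 3: cheapest edge leaving the tree is A-D (10); add D.
Step 4: cheapest edge leaving the tree is C-E (11); add C.
The 4th edge added is C-E.

C-E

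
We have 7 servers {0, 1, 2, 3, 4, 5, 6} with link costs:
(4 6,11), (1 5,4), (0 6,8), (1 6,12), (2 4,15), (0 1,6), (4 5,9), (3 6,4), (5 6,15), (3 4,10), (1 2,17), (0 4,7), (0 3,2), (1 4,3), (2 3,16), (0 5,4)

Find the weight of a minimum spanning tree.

Grow the tree from 6 using Prim:
Step 1: cheapest edge leaving the tree is 3 6 (4); add 3.
Step 2: cheapest edge leaving the tree is 0 3 (2); add 0.
Step 3: cheapest edge leaving the tree is 0 5 (4); add 5.
Step 4: cheapest edge leaving the tree is 1 5 (4); add 1.
Step 5: cheapest edge leaving the tree is 1 4 (3); add 4.
Step 6: cheapest edge leaving the tree is 2 4 (15); add 2.
MST edges: 3 6, 0 3, 0 5, 1 5, 1 4, 2 4; total weight 4+2+4+4+3+15 = 32.

32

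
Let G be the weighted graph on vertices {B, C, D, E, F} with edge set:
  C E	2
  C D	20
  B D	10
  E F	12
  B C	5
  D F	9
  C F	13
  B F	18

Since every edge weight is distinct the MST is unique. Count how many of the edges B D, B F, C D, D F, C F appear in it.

Kruskal's algorithm — process edges by increasing weight (ties by edge label):
C E (2): add — endpoints in different components.
B C (5): add — endpoints in different components.
D F (9): add — endpoints in different components.
B D (10): add — endpoints in different components.
MST edge set: {C E, B C, D F, B D}.
Of the listed edges, {B D, D F} are in the MST → 2.

2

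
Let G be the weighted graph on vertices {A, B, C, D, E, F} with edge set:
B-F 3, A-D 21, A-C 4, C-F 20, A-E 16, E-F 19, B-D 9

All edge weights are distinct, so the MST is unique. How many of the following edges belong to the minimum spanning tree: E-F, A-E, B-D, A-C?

4

Kruskal's algorithm — process edges by increasing weight (ties by edge label):
B-F (3): add — endpoints in different components.
A-C (4): add — endpoints in different components.
B-D (9): add — endpoints in different components.
A-E (16): add — endpoints in different components.
E-F (19): add — endpoints in different components.
MST edge set: {B-F, A-C, B-D, A-E, E-F}.
Of the listed edges, {E-F, A-E, B-D, A-C} are in the MST → 4.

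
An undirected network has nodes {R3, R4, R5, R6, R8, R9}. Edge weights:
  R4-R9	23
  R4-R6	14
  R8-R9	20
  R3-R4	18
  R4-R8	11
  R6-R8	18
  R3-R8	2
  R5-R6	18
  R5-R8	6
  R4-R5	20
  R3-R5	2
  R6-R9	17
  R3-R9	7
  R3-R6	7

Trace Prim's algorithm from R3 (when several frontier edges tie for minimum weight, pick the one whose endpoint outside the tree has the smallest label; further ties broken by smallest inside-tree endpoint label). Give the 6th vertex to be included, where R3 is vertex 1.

R4

Prim, starting at R3.
Step 1: frontier [R3-R5 2, R3-R8 2, R3-R6 7, R3-R9 7, R3-R4 18] → take R3-R5 (2); add R5.
Step 2: frontier [R3-R8 2, R3-R6 7, R3-R9 7, R3-R4 18, R5-R8 6, R5-R6 18, R4-R5 20] → take R3-R8 (2); add R8.
Step 3: frontier [R3-R6 7, R3-R9 7, R3-R4 18, R5-R6 18, R4-R5 20, R4-R8 11, R6-R8 18, R8-R9 20] → take R3-R6 (7); add R6.
Step 4: frontier [R3-R9 7, R3-R4 18, R4-R5 20, R4-R6 14, R6-R9 17, R4-R8 11, R8-R9 20] → take R3-R9 (7); add R9.
Step 5: frontier [R3-R4 18, R4-R5 20, R4-R6 14, R4-R8 11, R4-R9 23] → take R4-R8 (11); add R4.
Vertex order: R3, R5, R8, R6, R9, R4. The 6th vertex is R4.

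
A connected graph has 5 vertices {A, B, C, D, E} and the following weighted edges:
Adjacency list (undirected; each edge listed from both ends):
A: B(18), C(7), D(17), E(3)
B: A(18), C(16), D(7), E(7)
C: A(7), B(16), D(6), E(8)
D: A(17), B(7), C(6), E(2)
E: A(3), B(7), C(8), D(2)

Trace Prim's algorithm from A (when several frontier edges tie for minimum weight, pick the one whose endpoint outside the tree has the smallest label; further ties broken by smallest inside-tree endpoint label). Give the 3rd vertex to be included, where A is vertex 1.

Prim's algorithm from A:
Step 1: frontier [A—E 3, A—C 7, A—D 17, A—B 18] → take A—E (3); add E.
Step 2: frontier [A—C 7, A—D 17, A—B 18, D—E 2, B—E 7, C—E 8] → take D—E (2); add D.
Step 3: frontier [A—C 7, A—B 18, C—D 6, B—D 7, B—E 7, C—E 8] → take C—D (6); add C.
Step 4: frontier [A—B 18, B—C 16, B—D 7, B—E 7] → take B—D (7); add B.
Vertex order: A, E, D, C, B. The 3rd vertex is D.

D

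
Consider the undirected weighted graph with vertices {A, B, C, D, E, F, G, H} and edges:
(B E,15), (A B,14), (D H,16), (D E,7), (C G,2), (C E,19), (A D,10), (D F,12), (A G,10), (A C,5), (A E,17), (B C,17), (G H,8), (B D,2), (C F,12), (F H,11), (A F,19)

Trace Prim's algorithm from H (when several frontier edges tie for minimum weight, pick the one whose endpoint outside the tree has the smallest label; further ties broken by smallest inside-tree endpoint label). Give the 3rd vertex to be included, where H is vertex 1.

Grow the tree from H using Prim:
Step 1: cheapest edge leaving the tree is G H (8); add G.
Step 2: cheapest edge leaving the tree is C G (2); add C.
Step 3: cheapest edge leaving the tree is A C (5); add A.
Step 4: cheapest edge leaving the tree is A D (10); add D.
Step 5: cheapest edge leaving the tree is B D (2); add B.
Step 6: cheapest edge leaving the tree is D E (7); add E.
Step 7: cheapest edge leaving the tree is F H (11); add F.
Vertex order: H, G, C, A, D, B, E, F. The 3rd vertex is C.

C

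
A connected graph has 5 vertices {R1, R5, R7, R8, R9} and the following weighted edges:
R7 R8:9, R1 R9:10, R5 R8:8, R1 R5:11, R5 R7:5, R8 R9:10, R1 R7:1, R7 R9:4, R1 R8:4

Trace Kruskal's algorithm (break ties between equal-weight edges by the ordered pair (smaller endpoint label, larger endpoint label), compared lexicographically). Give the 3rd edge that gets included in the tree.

Sort edges by weight, then run Kruskal:
R1 R7 (1): add. Components now {R1,R7} {R8} {R9} {R5}
R1 R8 (4): add. Components now {R1,R7,R8} {R9} {R5}
R7 R9 (4): add. Components now {R1,R7,R8,R9} {R5}
R5 R7 (5): add. Components now {R1,R5,R7,R8,R9}
The 3rd edge added is R7 R9.

R7-R9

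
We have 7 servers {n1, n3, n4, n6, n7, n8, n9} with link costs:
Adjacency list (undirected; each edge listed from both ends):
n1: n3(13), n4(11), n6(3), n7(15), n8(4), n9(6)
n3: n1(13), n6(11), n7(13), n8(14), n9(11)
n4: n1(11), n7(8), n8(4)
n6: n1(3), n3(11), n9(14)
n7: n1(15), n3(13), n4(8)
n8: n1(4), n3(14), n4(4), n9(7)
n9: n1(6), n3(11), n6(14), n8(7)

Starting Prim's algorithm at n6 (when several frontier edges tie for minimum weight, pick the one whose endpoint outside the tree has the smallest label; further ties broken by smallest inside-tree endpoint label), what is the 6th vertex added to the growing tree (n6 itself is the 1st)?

Prim, starting at n6.
Step 1: frontier [n1—n6 3, n3—n6 11, n6—n9 14] → take n1—n6 (3); add n1.
Step 2: frontier [n1—n8 4, n1—n9 6, n1—n4 11, n1—n3 13, n1—n7 15, n3—n6 11, n6—n9 14] → take n1—n8 (4); add n8.
Step 3: frontier [n1—n9 6, n1—n4 11, n1—n3 13, n1—n7 15, n3—n6 11, n6—n9 14, n4—n8 4, n8—n9 7, n3—n8 14] → take n4—n8 (4); add n4.
Step 4: frontier [n1—n9 6, n1—n3 13, n1—n7 15, n4—n7 8, n3—n6 11, n6—n9 14, n8—n9 7, n3—n8 14] → take n1—n9 (6); add n9.
Step 5: frontier [n1—n3 13, n1—n7 15, n4—n7 8, n3—n6 11, n3—n8 14, n3—n9 11] → take n4—n7 (8); add n7.
Step 6: frontier [n1—n3 13, n3—n6 11, n3—n7 13, n3—n8 14, n3—n9 11] → take n3—n6 (11); add n3.
Vertex order: n6, n1, n8, n4, n9, n7, n3. The 6th vertex is n7.

n7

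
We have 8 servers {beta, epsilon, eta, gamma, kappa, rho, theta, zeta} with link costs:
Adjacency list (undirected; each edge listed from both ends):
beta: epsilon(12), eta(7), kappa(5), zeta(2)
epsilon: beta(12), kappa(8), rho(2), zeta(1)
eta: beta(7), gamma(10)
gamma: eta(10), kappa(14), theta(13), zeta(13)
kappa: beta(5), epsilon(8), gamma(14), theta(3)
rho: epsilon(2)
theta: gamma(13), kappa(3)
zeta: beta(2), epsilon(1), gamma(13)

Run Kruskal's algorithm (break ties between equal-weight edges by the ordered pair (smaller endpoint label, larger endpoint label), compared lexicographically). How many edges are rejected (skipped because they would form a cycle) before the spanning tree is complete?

1

Kruskal's algorithm — process edges by increasing weight (ties by edge label):
epsilon zeta (1): add — endpoints in different components.
beta zeta (2): add — endpoints in different components.
epsilon rho (2): add — endpoints in different components.
kappa theta (3): add — endpoints in different components.
beta kappa (5): add — endpoints in different components.
beta eta (7): add — endpoints in different components.
epsilon kappa (8): skip — epsilon and kappa already connected.
eta gamma (10): add — endpoints in different components.
Edges rejected before the tree was complete: 1.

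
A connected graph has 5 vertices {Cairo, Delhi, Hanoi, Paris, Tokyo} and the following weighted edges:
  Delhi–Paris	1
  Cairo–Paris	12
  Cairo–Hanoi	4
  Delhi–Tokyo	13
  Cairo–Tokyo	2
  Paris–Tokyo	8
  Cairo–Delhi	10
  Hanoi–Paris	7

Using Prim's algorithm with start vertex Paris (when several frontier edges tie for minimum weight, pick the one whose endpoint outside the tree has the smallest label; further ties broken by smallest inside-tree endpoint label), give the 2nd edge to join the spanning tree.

Prim's algorithm from Paris:
Step 1: frontier [Delhi–Paris 1, Hanoi–Paris 7, Paris–Tokyo 8, Cairo–Paris 12] → take Delhi–Paris (1); add Delhi.
Step 2: frontier [Cairo–Delhi 10, Delhi–Tokyo 13, Hanoi–Paris 7, Paris–Tokyo 8, Cairo–Paris 12] → take Hanoi–Paris (7); add Hanoi.
Step 3: frontier [Cairo–Delhi 10, Delhi–Tokyo 13, Cairo–Hanoi 4, Paris–Tokyo 8, Cairo–Paris 12] → take Cairo–Hanoi (4); add Cairo.
Step 4: frontier [Cairo–Tokyo 2, Delhi–Tokyo 13, Paris–Tokyo 8] → take Cairo–Tokyo (2); add Tokyo.
The 2nd edge added is Hanoi–Paris.

Hanoi-Paris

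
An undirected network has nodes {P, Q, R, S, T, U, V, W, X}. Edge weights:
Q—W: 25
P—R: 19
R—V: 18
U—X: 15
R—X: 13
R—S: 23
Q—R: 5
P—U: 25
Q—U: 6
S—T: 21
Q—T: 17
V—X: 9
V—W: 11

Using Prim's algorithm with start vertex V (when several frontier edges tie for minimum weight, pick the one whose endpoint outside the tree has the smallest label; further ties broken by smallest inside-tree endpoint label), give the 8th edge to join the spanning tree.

S-T

Prim, starting at V.
Step 1: frontier [V—X 9, V—W 11, R—V 18] → take V—X (9); add X.
Step 2: frontier [V—W 11, R—V 18, R—X 13, U—X 15] → take V—W (11); add W.
Step 3: frontier [R—V 18, Q—W 25, R—X 13, U—X 15] → take R—X (13); add R.
Step 4: frontier [Q—R 5, P—R 19, R—S 23, Q—W 25, U—X 15] → take Q—R (5); add Q.
Step 5: frontier [Q—U 6, Q—T 17, P—R 19, R—S 23, U—X 15] → take Q—U (6); add U.
Step 6: frontier [Q—T 17, P—R 19, R—S 23, P—U 25] → take Q—T (17); add T.
Step 7: frontier [P—R 19, R—S 23, S—T 21, P—U 25] → take P—R (19); add P.
Step 8: frontier [R—S 23, S—T 21] → take S—T (21); add S.
The 8th edge added is S—T.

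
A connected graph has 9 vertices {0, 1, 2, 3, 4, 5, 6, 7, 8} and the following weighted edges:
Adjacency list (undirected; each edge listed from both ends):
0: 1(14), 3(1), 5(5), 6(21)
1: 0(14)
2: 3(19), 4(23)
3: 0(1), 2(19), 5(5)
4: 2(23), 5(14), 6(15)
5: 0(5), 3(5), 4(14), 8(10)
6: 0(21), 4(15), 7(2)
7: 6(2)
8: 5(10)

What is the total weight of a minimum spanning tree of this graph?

80

Prim's algorithm from 5:
Step 1: frontier [0-5 5, 3-5 5, 5-8 10, 4-5 14] → take 0-5 (5); add 0.
Step 2: frontier [0-3 1, 0-1 14, 0-6 21, 3-5 5, 5-8 10, 4-5 14] → take 0-3 (1); add 3.
Step 3: frontier [0-1 14, 0-6 21, 2-3 19, 5-8 10, 4-5 14] → take 5-8 (10); add 8.
Step 4: frontier [0-1 14, 0-6 21, 2-3 19, 4-5 14] → take 0-1 (14); add 1.
Step 5: frontier [0-6 21, 2-3 19, 4-5 14] → take 4-5 (14); add 4.
Step 6: frontier [0-6 21, 2-3 19, 4-6 15, 2-4 23] → take 4-6 (15); add 6.
Step 7: frontier [2-3 19, 2-4 23, 6-7 2] → take 6-7 (2); add 7.
Step 8: frontier [2-3 19, 2-4 23] → take 2-3 (19); add 2.
MST edges: 0-5, 0-3, 5-8, 0-1, 4-5, 4-6, 6-7, 2-3; total weight 5+1+10+14+14+15+2+19 = 80.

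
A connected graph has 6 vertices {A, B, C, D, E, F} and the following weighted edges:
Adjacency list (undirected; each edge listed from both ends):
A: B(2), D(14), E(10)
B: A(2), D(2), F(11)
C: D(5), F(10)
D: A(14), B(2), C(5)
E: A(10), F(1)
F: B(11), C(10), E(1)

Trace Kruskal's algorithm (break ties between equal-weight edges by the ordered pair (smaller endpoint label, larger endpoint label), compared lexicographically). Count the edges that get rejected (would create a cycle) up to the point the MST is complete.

0

Kruskal's algorithm — process edges by increasing weight (ties by edge label):
E F (1): add. Components now {A} {B} {C} {D} {E,F}
A B (2): add. Components now {A,B} {C} {D} {E,F}
B D (2): add. Components now {A,B,D} {C} {E,F}
C D (5): add. Components now {A,B,C,D} {E,F}
A E (10): add. Components now {A,B,C,D,E,F}
Edges rejected before the tree was complete: 0.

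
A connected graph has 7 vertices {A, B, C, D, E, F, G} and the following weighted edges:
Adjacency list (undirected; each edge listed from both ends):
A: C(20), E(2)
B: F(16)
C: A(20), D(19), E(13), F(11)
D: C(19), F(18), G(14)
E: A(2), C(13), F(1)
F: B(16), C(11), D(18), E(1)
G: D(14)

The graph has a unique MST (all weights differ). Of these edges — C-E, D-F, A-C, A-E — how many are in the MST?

Kruskal's algorithm — process edges by increasing weight (ties by edge label):
E-F (1): add. Components now {A} {B} {C} {D} {E,F} {G}
A-E (2): add. Components now {A,E,F} {B} {C} {D} {G}
C-F (11): add. Components now {A,C,E,F} {B} {D} {G}
C-E (13): skip — C and E already connected.
D-G (14): add. Components now {A,C,E,F} {B} {D,G}
B-F (16): add. Components now {A,B,C,E,F} {D,G}
D-F (18): add. Components now {A,B,C,D,E,F,G}
MST edge set: {E-F, A-E, C-F, D-G, B-F, D-F}.
Of the listed edges, {D-F, A-E} are in the MST → 2.

2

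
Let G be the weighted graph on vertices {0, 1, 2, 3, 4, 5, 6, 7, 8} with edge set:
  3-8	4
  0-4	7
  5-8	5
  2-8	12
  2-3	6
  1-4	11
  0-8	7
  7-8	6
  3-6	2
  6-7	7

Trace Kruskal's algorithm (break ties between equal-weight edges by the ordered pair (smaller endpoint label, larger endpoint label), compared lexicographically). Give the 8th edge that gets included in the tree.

1-4

Kruskal's algorithm — process edges by increasing weight (ties by edge label):
3-6 (2): add — endpoints in different components.
3-8 (4): add — endpoints in different components.
5-8 (5): add — endpoints in different components.
2-3 (6): add — endpoints in different components.
7-8 (6): add — endpoints in different components.
0-4 (7): add — endpoints in different components.
0-8 (7): add — endpoints in different components.
6-7 (7): skip — 6 and 7 already connected.
1-4 (11): add — endpoints in different components.
The 8th edge added is 1-4.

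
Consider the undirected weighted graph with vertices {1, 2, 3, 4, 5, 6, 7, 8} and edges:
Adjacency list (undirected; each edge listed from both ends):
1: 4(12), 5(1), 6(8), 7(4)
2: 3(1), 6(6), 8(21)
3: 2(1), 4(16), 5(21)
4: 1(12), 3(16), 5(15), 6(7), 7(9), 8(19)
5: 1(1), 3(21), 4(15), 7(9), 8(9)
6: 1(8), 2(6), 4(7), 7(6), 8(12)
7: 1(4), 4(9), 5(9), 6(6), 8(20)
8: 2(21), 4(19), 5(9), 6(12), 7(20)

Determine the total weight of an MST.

34

Grow the tree from 2 using Prim:
Step 1: cheapest edge leaving the tree is 2—3 (1); add 3.
Step 2: cheapest edge leaving the tree is 2—6 (6); add 6.
Step 3: cheapest edge leaving the tree is 6—7 (6); add 7.
Step 4: cheapest edge leaving the tree is 1—7 (4); add 1.
Step 5: cheapest edge leaving the tree is 1—5 (1); add 5.
Step 6: cheapest edge leaving the tree is 4—6 (7); add 4.
Step 7: cheapest edge leaving the tree is 5—8 (9); add 8.
MST edges: 2—3, 2—6, 6—7, 1—7, 1—5, 4—6, 5—8; total weight 1+6+6+4+1+7+9 = 34.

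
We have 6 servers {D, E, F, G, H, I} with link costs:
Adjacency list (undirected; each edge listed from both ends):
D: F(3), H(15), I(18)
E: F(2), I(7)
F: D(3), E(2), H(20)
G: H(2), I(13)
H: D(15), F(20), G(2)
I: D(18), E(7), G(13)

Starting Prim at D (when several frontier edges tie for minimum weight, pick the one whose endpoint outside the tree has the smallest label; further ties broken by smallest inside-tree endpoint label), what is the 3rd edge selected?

E-I

Grow the tree from D using Prim:
Step 1: cheapest edge leaving the tree is D-F (3); add F.
Step 2: cheapest edge leaving the tree is E-F (2); add E.
Step 3: cheapest edge leaving the tree is E-I (7); add I.
Step 4: cheapest edge leaving the tree is G-I (13); add G.
Step 5: cheapest edge leaving the tree is G-H (2); add H.
The 3rd edge added is E-I.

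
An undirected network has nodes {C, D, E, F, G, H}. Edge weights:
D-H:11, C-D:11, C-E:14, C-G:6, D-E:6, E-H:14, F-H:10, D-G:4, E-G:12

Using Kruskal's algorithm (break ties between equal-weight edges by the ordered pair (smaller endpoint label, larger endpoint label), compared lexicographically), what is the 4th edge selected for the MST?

Kruskal: consider edges lightest-first.
D-G (4): add. Components now {C} {D,G} {E} {F} {H}
C-G (6): add. Components now {C,D,G} {E} {F} {H}
D-E (6): add. Components now {C,D,E,G} {F} {H}
F-H (10): add. Components now {C,D,E,G} {F,H}
C-D (11): skip — C and D already connected.
D-H (11): add. Components now {C,D,E,F,G,H}
The 4th edge added is F-H.

F-H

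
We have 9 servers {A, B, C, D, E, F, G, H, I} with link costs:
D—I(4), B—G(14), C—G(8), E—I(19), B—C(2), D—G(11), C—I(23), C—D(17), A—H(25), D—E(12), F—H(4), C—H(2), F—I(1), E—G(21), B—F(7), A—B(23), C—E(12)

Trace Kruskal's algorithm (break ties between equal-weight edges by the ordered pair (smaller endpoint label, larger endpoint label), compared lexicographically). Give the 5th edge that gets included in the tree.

F-H

Kruskal: consider edges lightest-first.
F—I (1): add — endpoints in different components.
B—C (2): add — endpoints in different components.
C—H (2): add — endpoints in different components.
D—I (4): add — endpoints in different components.
F—H (4): add — endpoints in different components.
B—F (7): skip — B and F already connected.
C—G (8): add — endpoints in different components.
D—G (11): skip — D and G already connected.
C—E (12): add — endpoints in different components.
D—E (12): skip — D and E already connected.
B—G (14): skip — B and G already connected.
C—D (17): skip — C and D already connected.
E—I (19): skip — E and I already connected.
E—G (21): skip — E and G already connected.
A—B (23): add — endpoints in different components.
The 5th edge added is F—H.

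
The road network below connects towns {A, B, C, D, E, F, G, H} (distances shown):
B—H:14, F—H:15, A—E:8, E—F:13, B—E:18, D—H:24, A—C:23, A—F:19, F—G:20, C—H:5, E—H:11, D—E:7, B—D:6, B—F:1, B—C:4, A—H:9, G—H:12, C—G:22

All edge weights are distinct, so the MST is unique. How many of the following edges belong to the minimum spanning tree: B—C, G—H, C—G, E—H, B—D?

3

Kruskal's algorithm — process edges by increasing weight (ties by edge label):
B—F (1): add — endpoints in different components.
B—C (4): add — endpoints in different components.
C—H (5): add — endpoints in different components.
B—D (6): add — endpoints in different components.
D—E (7): add — endpoints in different components.
A—E (8): add — endpoints in different components.
A—H (9): skip — A and H already connected.
E—H (11): skip — E and H already connected.
G—H (12): add — endpoints in different components.
MST edge set: {B—F, B—C, C—H, B—D, D—E, A—E, G—H}.
Of the listed edges, {B—C, G—H, B—D} are in the MST → 3.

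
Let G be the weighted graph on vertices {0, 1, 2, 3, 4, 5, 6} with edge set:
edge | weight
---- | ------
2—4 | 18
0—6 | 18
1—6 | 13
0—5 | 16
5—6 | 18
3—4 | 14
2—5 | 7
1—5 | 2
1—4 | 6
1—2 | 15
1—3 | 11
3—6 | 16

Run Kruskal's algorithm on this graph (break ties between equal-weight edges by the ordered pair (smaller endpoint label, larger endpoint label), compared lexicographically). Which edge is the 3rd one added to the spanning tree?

Sort edges by weight, then run Kruskal:
1—5 (2): add. Components now {0} {1,5} {2} {3} {4} {6}
1—4 (6): add. Components now {0} {1,4,5} {2} {3} {6}
2—5 (7): add. Components now {0} {1,2,4,5} {3} {6}
1—3 (11): add. Components now {0} {1,2,3,4,5} {6}
1—6 (13): add. Components now {0} {1,2,3,4,5,6}
3—4 (14): skip — 3 and 4 already connected.
1—2 (15): skip — 1 and 2 already connected.
0—5 (16): add. Components now {0,1,2,3,4,5,6}
The 3rd edge added is 2—5.

2-5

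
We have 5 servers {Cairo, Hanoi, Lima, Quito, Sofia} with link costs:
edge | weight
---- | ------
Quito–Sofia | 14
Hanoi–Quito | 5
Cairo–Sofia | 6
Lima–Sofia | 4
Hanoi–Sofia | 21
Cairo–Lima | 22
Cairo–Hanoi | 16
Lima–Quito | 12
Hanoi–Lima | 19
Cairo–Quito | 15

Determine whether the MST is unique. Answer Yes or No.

Kruskal's algorithm — process edges by increasing weight (ties by edge label):
Lima–Sofia (4): add — endpoints in different components.
Hanoi–Quito (5): add — endpoints in different components.
Cairo–Sofia (6): add — endpoints in different components.
Lima–Quito (12): add — endpoints in different components.
Every non-tree edge has weight strictly greater than the heaviest edge on the tree path between its endpoints, so the MST is unique.

Yes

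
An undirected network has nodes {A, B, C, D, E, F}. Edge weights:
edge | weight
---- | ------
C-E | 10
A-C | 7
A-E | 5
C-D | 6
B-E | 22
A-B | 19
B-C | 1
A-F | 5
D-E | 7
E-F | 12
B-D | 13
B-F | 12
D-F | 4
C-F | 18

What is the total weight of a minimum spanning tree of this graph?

21

Sort edges by weight, then run Kruskal:
B-C (1): add — endpoints in different components.
D-F (4): add — endpoints in different components.
A-E (5): add — endpoints in different components.
A-F (5): add — endpoints in different components.
C-D (6): add — endpoints in different components.
MST edges: B-C, D-F, A-E, A-F, C-D; total weight 1+4+5+5+6 = 21.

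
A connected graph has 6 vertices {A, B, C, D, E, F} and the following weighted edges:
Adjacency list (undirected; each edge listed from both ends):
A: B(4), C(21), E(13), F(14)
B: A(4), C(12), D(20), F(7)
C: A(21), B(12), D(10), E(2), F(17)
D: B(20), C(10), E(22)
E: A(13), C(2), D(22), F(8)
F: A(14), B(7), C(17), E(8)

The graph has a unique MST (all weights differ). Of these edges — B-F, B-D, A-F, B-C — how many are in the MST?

1

Sort edges by weight, then run Kruskal:
C-E (2): add. Components now {A} {B} {C,E} {D} {F}
A-B (4): add. Components now {A,B} {C,E} {D} {F}
B-F (7): add. Components now {A,B,F} {C,E} {D}
E-F (8): add. Components now {A,B,C,E,F} {D}
C-D (10): add. Components now {A,B,C,D,E,F}
MST edge set: {C-E, A-B, B-F, E-F, C-D}.
Of the listed edges, {B-F} are in the MST → 1.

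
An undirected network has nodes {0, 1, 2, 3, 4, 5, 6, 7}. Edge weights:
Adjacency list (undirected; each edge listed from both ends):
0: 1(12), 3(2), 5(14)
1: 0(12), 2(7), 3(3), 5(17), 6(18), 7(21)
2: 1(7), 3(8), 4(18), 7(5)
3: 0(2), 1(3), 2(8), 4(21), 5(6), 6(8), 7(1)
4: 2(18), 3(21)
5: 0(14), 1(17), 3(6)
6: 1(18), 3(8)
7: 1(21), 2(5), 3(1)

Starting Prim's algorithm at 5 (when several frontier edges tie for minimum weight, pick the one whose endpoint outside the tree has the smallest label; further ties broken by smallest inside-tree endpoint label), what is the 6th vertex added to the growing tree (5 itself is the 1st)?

2

Grow the tree from 5 using Prim:
Step 1: cheapest edge leaving the tree is 3-5 (6); add 3.
Step 2: cheapest edge leaving the tree is 3-7 (1); add 7.
Step 3: cheapest edge leaving the tree is 0-3 (2); add 0.
Step 4: cheapest edge leaving the tree is 1-3 (3); add 1.
Step 5: cheapest edge leaving the tree is 2-7 (5); add 2.
Step 6: cheapest edge leaving the tree is 3-6 (8); add 6.
Step 7: cheapest edge leaving the tree is 2-4 (18); add 4.
Vertex order: 5, 3, 7, 0, 1, 2, 6, 4. The 6th vertex is 2.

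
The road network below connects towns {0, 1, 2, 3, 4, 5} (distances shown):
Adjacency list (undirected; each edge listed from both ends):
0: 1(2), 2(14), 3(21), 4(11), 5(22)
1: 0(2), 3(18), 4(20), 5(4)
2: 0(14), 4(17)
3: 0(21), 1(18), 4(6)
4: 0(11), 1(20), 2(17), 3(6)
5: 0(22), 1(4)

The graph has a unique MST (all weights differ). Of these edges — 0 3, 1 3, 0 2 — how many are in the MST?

Sort edges by weight, then run Kruskal:
0 1 (2): add — endpoints in different components.
1 5 (4): add — endpoints in different components.
3 4 (6): add — endpoints in different components.
0 4 (11): add — endpoints in different components.
0 2 (14): add — endpoints in different components.
MST edge set: {0 1, 1 5, 3 4, 0 4, 0 2}.
Of the listed edges, {0 2} are in the MST → 1.

1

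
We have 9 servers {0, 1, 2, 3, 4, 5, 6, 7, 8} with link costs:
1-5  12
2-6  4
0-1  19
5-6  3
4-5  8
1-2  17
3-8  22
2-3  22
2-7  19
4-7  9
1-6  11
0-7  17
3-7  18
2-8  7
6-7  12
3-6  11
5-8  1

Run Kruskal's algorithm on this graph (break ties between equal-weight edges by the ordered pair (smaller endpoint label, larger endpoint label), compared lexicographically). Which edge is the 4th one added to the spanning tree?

Kruskal: consider edges lightest-first.
5-8 (1): add — endpoints in different components.
5-6 (3): add — endpoints in different components.
2-6 (4): add — endpoints in different components.
2-8 (7): skip — 2 and 8 already connected.
4-5 (8): add — endpoints in different components.
4-7 (9): add — endpoints in different components.
1-6 (11): add — endpoints in different components.
3-6 (11): add — endpoints in different components.
1-5 (12): skip — 1 and 5 already connected.
6-7 (12): skip — 6 and 7 already connected.
0-7 (17): add — endpoints in different components.
The 4th edge added is 4-5.

4-5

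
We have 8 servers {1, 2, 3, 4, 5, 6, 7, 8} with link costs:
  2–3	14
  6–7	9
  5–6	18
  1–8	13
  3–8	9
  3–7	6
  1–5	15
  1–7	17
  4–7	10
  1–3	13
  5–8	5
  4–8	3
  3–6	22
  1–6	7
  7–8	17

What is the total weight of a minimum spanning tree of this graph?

53

Prim's algorithm from 8:
Step 1: cheapest edge leaving the tree is 4–8 (3); add 4.
Step 2: cheapest edge leaving the tree is 5–8 (5); add 5.
Step 3: cheapest edge leaving the tree is 3–8 (9); add 3.
Step 4: cheapest edge leaving the tree is 3–7 (6); add 7.
Step 5: cheapest edge leaving the tree is 6–7 (9); add 6.
Step 6: cheapest edge leaving the tree is 1–6 (7); add 1.
Step 7: cheapest edge leaving the tree is 2–3 (14); add 2.
MST edges: 4–8, 5–8, 3–8, 3–7, 6–7, 1–6, 2–3; total weight 3+5+9+6+9+7+14 = 53.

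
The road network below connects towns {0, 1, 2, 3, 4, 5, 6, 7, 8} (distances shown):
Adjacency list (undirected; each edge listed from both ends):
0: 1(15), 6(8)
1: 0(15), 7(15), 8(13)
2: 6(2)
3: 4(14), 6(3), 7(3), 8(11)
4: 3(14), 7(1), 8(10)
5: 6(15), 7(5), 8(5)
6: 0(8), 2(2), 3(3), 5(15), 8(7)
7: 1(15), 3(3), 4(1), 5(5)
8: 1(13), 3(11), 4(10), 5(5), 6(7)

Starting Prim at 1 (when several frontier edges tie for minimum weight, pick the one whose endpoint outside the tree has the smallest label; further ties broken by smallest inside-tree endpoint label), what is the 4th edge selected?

4-7

Grow the tree from 1 using Prim:
Step 1: cheapest edge leaving the tree is 1–8 (13); add 8.
Step 2: cheapest edge leaving the tree is 5–8 (5); add 5.
Step 3: cheapest edge leaving the tree is 5–7 (5); add 7.
Step 4: cheapest edge leaving the tree is 4–7 (1); add 4.
Step 5: cheapest edge leaving the tree is 3–7 (3); add 3.
Step 6: cheapest edge leaving the tree is 3–6 (3); add 6.
Step 7: cheapest edge leaving the tree is 2–6 (2); add 2.
Step 8: cheapest edge leaving the tree is 0–6 (8); add 0.
The 4th edge added is 4–7.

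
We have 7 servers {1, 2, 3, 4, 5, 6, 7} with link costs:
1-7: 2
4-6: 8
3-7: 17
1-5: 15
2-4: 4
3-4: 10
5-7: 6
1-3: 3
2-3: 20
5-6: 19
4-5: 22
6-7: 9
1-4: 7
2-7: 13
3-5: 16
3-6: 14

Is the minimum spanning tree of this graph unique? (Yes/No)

Yes

Kruskal's algorithm — process edges by increasing weight (ties by edge label):
1-7 (2): add — endpoints in different components.
1-3 (3): add — endpoints in different components.
2-4 (4): add — endpoints in different components.
5-7 (6): add — endpoints in different components.
1-4 (7): add — endpoints in different components.
4-6 (8): add — endpoints in different components.
Every non-tree edge has weight strictly greater than the heaviest edge on the tree path between its endpoints, so the MST is unique.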